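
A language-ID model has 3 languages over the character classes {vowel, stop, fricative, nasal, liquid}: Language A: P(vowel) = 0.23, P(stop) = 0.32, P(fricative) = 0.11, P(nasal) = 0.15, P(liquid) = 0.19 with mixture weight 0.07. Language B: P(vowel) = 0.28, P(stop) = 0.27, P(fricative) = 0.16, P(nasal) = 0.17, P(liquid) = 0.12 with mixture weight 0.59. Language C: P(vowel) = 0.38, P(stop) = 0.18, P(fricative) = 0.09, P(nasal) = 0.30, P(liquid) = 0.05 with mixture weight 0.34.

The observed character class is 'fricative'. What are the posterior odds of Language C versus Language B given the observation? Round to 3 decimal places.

Since P(k|x) ∝ w_k f_k(x), the posterior odds are w_i f_i(x) / (w_j f_j(x)).
Categorical probabilities:
  f_A = 0.11
  f_B = 0.16
  f_C = 0.09
0.0306 / 0.0944 ≈ 0.324

0.324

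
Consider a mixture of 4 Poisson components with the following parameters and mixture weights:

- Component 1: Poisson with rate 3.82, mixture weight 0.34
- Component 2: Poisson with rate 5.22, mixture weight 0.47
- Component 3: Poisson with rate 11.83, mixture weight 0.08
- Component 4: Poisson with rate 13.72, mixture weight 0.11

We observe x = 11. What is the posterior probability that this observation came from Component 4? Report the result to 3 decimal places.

0.400

P(component k | x) = P(Z=k)·f_k(x) / marginal(x), where marginal(x) = Σ_j P(Z=j)·f_j(x).
Component likelihoods at x = 11:
  L_1 = 0.00138847
  L_2 = 0.0106219
  L_3 = 0.11587
  L_4 = 0.0893757
Weight by the priors:
  P(Z=1)·L_1 = 0.34 × 0.00138847 = 0.00047208
  P(Z=2)·L_2 = 0.47 × 0.0106219 = 0.0049923
  P(Z=3)·L_3 = 0.08 × 0.11587 = 0.00926964
  P(Z=4)·L_4 = 0.11 × 0.0893757 = 0.00983132
Marginal: 0.00047208 + 0.0049923 + 0.00926964 + 0.00983132 = 0.0245653
P(Component 4 | x) = 0.00983132 / 0.0245653 ≈ 0.400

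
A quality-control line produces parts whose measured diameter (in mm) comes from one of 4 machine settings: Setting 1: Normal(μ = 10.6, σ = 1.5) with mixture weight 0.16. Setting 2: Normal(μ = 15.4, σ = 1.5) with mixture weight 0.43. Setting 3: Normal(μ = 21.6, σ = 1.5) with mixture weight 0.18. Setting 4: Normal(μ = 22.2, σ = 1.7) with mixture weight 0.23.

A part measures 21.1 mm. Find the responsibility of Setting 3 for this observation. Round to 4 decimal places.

0.5080

P(component k | x) = π_k·f_k(x) / marginal(x), where marginal(x) = Σ_j π_j·f_j(x).
Component likelihoods at x = 21.1 mm:
  p_1 = 6.08981e-12
  p_2 = 0.000194631
  p_3 = 0.251589
  p_4 = 0.190346
Unnormalised posteriors:
  π_1·p_1 = 0.16 × 6.08981e-12 = 9.7437e-13
  π_2·p_2 = 0.43 × 0.000194631 = 8.36915e-05
  π_3·p_3 = 0.18 × 0.251589 = 0.045286
  π_4·p_4 = 0.23 × 0.190346 = 0.0437797
Evidence: 9.7437e-13 + 8.36915e-05 + 0.045286 + 0.0437797 = 0.0891494
So the posterior for Setting 3 is 0.045286 / 0.0891494 ≈ 0.5080.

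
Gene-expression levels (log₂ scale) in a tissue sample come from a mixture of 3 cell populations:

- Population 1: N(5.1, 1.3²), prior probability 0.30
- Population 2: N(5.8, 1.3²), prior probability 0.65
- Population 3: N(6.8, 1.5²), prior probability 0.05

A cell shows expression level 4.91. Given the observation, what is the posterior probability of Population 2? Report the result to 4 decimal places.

Posterior ∝ prior × likelihood, so P(k | x) ∝ P(Z=k) f_k(x); normalise over all components.
Component likelihoods at x = 4.91:
  L_1 = (1/(1.3·√(2π)))·exp(−(4.91−5.1)²/(2·1.3²)) = 0.306879·exp(-0.01068) = 0.303619
  L_2 = (1/(1.3·√(2π)))·exp(−(4.91−5.8)²/(2·1.3²)) = 0.306879·exp(-0.23435) = 0.242767
  L_3 = (1/(1.5·√(2π)))·exp(−(4.91−6.8)²/(2·1.5²)) = 0.265962·exp(-0.79380) = 0.120247
Unnormalised posteriors:
  P(Z=1)·L_1 = 0.30 × 0.303619 = 0.0910856
  P(Z=2)·L_2 = 0.65 × 0.242767 = 0.157799
  P(Z=3)·L_3 = 0.05 × 0.120247 = 0.00601237
Evidence: 0.0910856 + 0.157799 + 0.00601237 = 0.254897
P(Population 2 | data) ≈ 0.6191

0.6191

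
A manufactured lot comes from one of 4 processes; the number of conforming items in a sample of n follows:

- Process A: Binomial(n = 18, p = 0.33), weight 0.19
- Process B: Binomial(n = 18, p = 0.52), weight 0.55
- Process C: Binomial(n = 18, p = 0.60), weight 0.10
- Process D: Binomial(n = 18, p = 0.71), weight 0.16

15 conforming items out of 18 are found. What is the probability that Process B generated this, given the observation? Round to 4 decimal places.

0.1142

The responsibility of component k is w_k f_k(x) divided by Σ_j w_j f_j(x).
Binomial probabilities:
  p_A = C(18,15)·0.33^15·0.67^3 = 816·5.99389e-08·0.300763 = 1.47104e-05
  p_B = C(18,15)·0.52^15·0.48^3 = 816·5.49604e-05·0.110592 = 0.0049598
  p_C = C(18,15)·0.60^15·0.40^3 = 816·0.000470185·0.064 = 0.0245549
  p_D = C(18,15)·0.71^15·0.29^3 = 816·0.00587321·0.024389 = 0.116885
Multiply by the mixture weights:
  w_A·p_A = 0.19 × 1.47104e-05 = 2.79497e-06
  w_B·p_B = 0.55 × 0.0049598 = 0.00272789
  w_C·p_C = 0.10 × 0.0245549 = 0.00245549
  w_D·p_D = 0.16 × 0.116885 = 0.0187016
Normaliser: 2.79497e-06 + 0.00272789 + 0.00245549 + 0.0187016 = 0.0238878
So the posterior for Process B is 0.00272789 / 0.0238878 ≈ 0.1142.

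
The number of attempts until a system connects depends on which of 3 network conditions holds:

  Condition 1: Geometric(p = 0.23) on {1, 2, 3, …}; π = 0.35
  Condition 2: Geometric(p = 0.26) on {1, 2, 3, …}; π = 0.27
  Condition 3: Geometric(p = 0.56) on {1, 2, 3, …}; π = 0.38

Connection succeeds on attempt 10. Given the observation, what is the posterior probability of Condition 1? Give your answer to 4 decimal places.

By Bayes' theorem, P(k | x) = π_k f_k(x) / Σ_j π_j f_j(x).
Evaluate each component's likelihood at the observed value:
  p_1 = 0.23·(1−0.23)^9 = 0.23·0.0951517 = 0.0218849
  p_2 = 0.26·(1−0.26)^9 = 0.26·0.0665404 = 0.0173005
  p_3 = 0.56·(1−0.56)^9 = 0.56·0.000618122 = 0.000346148
Multiply by the mixture weights:
  π_1·p_1 = 0.35 × 0.0218849 = 0.00765971
  π_2·p_2 = 0.27 × 0.0173005 = 0.00467114
  π_3·p_3 = 0.38 × 0.000346148 = 0.000131536
Marginal: 0.00765971 + 0.00467114 + 0.000131536 = 0.0124624
So the posterior for Condition 1 is 0.00765971 / 0.0124624 ≈ 0.6146.

0.6146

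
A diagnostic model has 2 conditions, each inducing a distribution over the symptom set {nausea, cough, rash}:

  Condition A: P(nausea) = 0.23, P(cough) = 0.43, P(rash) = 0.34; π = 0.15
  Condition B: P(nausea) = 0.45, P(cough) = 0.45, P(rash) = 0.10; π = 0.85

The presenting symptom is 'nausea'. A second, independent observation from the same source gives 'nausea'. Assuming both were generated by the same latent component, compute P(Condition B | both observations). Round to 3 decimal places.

0.956

The responsibility of component k is π_k f_k(x) divided by Σ_j π_j f_j(x).
Since both observations come from the same component, the likelihood for component k is f_k(x₁)·f_k(x₂).
  f_A = [P(nausea | comp) = 0.23] × [0.23] = 0.0529
  f_B = [P(nausea | comp) = 0.45] × [0.45] = 0.2025
Prior × likelihood for each component:
  π_A·f_A = 0.15 × 0.0529 = 0.007935
  π_B·f_B = 0.85 × 0.2025 = 0.172125
Evidence: 0.007935 + 0.172125 = 0.18006
So the posterior for Condition B is 0.172125 / 0.18006 ≈ 0.956.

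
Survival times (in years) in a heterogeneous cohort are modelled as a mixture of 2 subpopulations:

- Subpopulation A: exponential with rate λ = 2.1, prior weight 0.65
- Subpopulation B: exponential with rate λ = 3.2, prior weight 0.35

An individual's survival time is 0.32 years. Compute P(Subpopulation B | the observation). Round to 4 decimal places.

0.3659

P(component k | x) = π_k·f_k(x) / marginal(x), where marginal(x) = Σ_j π_j·f_j(x).
Exponential densities:
  f_A = 1.07244
  f_B = 1.1493
Multiply by the mixture weights:
  π_A·f_A = 0.65 × 1.07244 = 0.697087
  π_B·f_B = 0.35 × 1.1493 = 0.402254
Denominator: 0.697087 + 0.402254 = 1.09934
Responsibility of Subpopulation B: 0.402254 / 1.09934 ≈ 0.3659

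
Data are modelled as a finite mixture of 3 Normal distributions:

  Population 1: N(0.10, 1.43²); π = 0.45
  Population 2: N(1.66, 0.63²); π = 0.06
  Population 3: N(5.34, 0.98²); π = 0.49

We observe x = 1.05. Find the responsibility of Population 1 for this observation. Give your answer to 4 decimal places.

0.8089

P(component k | x) = π_k·f_k(x) / marginal(x), where marginal(x) = Σ_j π_j·f_j(x).
Component likelihoods at x = 1.05:
  L_1 = (1/(1.43·√(2π)))·exp(−(1.05−0.10)²/(2·1.43²)) = 0.278981·exp(-0.22067) = 0.223737
  L_2 = (1/(0.63·√(2π)))·exp(−(1.05−1.66)²/(2·0.63²)) = 0.633242·exp(-0.46876) = 0.396269
  L_3 = (1/(0.98·√(2π)))·exp(−(1.05−5.34)²/(2·0.98²)) = 0.407084·exp(-9.58148) = 2.80868e-05
Unnormalised posteriors:
  π_1·L_1 = 0.45 × 0.223737 = 0.100682
  π_2·L_2 = 0.06 × 0.396269 = 0.0237762
  π_3·L_3 = 0.49 × 2.80868e-05 = 1.37625e-05
Evidence: 0.100682 + 0.0237762 + 1.37625e-05 = 0.124472
P(Population 1 | the observation) ≈ 0.8089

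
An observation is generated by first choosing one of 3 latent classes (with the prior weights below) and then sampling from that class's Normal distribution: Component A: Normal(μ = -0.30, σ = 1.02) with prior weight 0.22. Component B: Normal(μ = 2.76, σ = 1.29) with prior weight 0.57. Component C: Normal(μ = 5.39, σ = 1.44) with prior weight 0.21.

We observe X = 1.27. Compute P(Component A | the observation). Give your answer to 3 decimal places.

By Bayes' theorem, P(k | x) = w_k f_k(x) / Σ_j w_j f_j(x).
Component likelihoods at x = 1.27:
  p_A = (1/(1.02·√(2π)))·exp(−(1.27−-0.30)²/(2·1.02²)) = 0.391120·exp(-1.18459) = 0.119632
  p_B = (1/(1.29·√(2π)))·exp(−(1.27−2.76)²/(2·1.29²)) = 0.309258·exp(-0.66706) = 0.158716
  p_C = (1/(1.44·√(2π)))·exp(−(1.27−5.39)²/(2·1.44²)) = 0.277043·exp(-4.09298) = 0.0046237
Multiply by the mixture weights:
  w_A·p_A = 0.22 × 0.119632 = 0.0263191
  w_B·p_B = 0.57 × 0.158716 = 0.0904682
  w_C·p_C = 0.21 × 0.0046237 = 0.000970977
Marginal: 0.0263191 + 0.0904682 + 0.000970977 = 0.117758
So the posterior for Component A is 0.0263191 / 0.117758 ≈ 0.224.

0.224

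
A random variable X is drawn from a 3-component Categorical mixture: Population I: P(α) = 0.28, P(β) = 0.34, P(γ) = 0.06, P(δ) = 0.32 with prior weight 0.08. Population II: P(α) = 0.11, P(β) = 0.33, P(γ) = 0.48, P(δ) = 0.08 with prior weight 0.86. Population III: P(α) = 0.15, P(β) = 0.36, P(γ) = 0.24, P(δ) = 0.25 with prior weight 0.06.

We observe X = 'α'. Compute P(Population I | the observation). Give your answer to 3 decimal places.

0.178

P(component k | x) = P(Z=k)·f_k(x) / marginal(x), where marginal(x) = Σ_j P(Z=j)·f_j(x).
Component likelihoods at x = 'α':
  L_I = P(α | comp) = 0.28
  L_II = P(α | comp) = 0.11
  L_III = P(α | comp) = 0.15
Unnormalised posteriors:
  P(Z=I)·L_I = 0.08 × 0.28 = 0.0224
  P(Z=II)·L_II = 0.86 × 0.11 = 0.0946
  P(Z=III)·L_III = 0.06 × 0.15 = 0.009
Denominator: 0.0224 + 0.0946 + 0.009 = 0.126
So the posterior for Population I is 0.0224 / 0.126 ≈ 0.178.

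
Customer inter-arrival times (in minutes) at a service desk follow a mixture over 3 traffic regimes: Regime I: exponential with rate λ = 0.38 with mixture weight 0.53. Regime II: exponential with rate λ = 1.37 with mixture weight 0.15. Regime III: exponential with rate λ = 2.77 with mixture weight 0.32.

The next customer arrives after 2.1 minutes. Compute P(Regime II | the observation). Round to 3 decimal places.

0.110

Posterior ∝ prior × likelihood, so P(k | x) ∝ π_k f_k(x); normalise over all components.
Component likelihoods at x = 2.1 minutes:
  f_I = 0.171087
  f_II = 0.0771357
  f_III = 0.00824496
Prior × likelihood for each component:
  π_I·f_I = 0.53 × 0.171087 = 0.090676
  π_II·f_II = 0.15 × 0.0771357 = 0.0115704
  π_III·f_III = 0.32 × 0.00824496 = 0.00263839
Evidence: 0.090676 + 0.0115704 + 0.00263839 = 0.104885
Responsibility of Regime II: 0.0115704 / 0.104885 ≈ 0.110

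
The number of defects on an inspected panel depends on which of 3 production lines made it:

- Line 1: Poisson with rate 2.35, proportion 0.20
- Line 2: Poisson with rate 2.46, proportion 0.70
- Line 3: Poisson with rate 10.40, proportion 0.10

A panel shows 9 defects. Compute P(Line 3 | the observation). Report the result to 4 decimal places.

0.9477

Posterior ∝ prior × likelihood, so P(k | x) ∝ π_k f_k(x); normalise over all components.
Component likelihoods at x = 9 defects:
  L_1 = 0.000574455
  L_2 = 0.000776763
  L_3 = 0.119364
Multiply by the mixture weights:
  π_1·L_1 = 0.20 × 0.000574455 = 0.000114891
  π_2·L_2 = 0.70 × 0.000776763 = 0.000543734
  π_3·L_3 = 0.10 × 0.119364 = 0.0119364
Marginal: 0.000114891 + 0.000543734 + 0.0119364 = 0.0125951
Responsibility of Line 3: 0.0119364 / 0.0125951 ≈ 0.9477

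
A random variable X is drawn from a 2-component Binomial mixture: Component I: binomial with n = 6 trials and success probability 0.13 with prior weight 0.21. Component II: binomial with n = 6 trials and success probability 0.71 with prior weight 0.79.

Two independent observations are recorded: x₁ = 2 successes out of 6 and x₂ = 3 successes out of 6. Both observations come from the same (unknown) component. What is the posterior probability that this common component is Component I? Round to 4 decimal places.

0.1069

By Bayes' theorem, P(k | x) = π_k f_k(x) / Σ_j π_j f_j(x).
Since both observations come from the same component, the likelihood for component k is f_k(x₁)·f_k(x₂).
  L_I = [C(6,2)·0.13^2·0.87^4 = 15·0.0169·0.572898 = 0.14523] × [0.0289346] = 0.00420216
  L_II = [C(6,2)·0.71^2·0.29^4 = 15·0.5041·0.00707281 = 0.0534811] × [0.174582] = 0.00933682
Weight by the priors:
  π_I·L_I = 0.21 × 0.00420216 = 0.000882454
  π_II·L_II = 0.79 × 0.00933682 = 0.00737609
Normaliser: 0.000882454 + 0.00737609 = 0.00825854
Responsibility of Component I: 0.000882454 / 0.00825854 ≈ 0.1069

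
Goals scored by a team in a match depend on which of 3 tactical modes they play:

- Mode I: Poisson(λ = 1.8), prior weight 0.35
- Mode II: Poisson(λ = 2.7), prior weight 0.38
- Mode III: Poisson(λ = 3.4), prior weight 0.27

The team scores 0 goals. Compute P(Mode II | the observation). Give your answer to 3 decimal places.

0.276

P(component k | x) = P(Z=k)·f_k(x) / marginal(x), where marginal(x) = Σ_j P(Z=j)·f_j(x).
Poisson probabilities:
  L_I = 0.165299
  L_II = 0.0672055
  L_III = 0.0333733
Unnormalised posteriors:
  P(Z=I)·L_I = 0.35 × 0.165299 = 0.0578546
  P(Z=II)·L_II = 0.38 × 0.0672055 = 0.0255381
  P(Z=III)·L_III = 0.27 × 0.0333733 = 0.00901078
Sum: 0.0578546 + 0.0255381 + 0.00901078 = 0.0924035
P(Mode II | data) = 0.0255381 / 0.0924035 ≈ 0.276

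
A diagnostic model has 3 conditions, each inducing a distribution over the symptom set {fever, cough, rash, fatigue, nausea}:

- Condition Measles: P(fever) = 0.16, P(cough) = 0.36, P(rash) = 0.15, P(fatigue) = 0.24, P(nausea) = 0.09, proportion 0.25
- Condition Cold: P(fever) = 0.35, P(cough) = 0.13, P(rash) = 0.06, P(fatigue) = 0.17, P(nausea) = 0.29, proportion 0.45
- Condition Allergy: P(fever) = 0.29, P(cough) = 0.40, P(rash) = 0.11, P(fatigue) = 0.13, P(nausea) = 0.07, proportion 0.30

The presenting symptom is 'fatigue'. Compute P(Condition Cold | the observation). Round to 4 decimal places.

0.4359

P(component k | x) = π_k·f_k(x) / marginal(x), where marginal(x) = Σ_j π_j·f_j(x).
Categorical probabilities:
  L_Measles = 0.24
  L_Cold = 0.17
  L_Allergy = 0.13
Prior × likelihood for each component:
  π_Measles·L_Measles = 0.25 × 0.24 = 0.06
  π_Cold·L_Cold = 0.45 × 0.17 = 0.0765
  π_Allergy·L_Allergy = 0.30 × 0.13 = 0.039
Marginal: 0.06 + 0.0765 + 0.039 = 0.1755
So the posterior for Condition Cold is 0.0765 / 0.1755 ≈ 0.4359.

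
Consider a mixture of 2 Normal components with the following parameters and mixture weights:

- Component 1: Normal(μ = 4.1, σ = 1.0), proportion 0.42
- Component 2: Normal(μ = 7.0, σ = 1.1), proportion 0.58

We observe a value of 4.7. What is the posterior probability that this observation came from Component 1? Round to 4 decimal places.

0.8555

The responsibility of component k is P(Z=k) f_k(x) divided by Σ_j P(Z=j) f_j(x).
Normal densities:
  L_1 = 0.333225
  L_2 = 0.0407541
Unnormalised posteriors:
  P(Z=1)·L_1 = 0.42 × 0.333225 = 0.139954
  P(Z=2)·L_2 = 0.58 × 0.0407541 = 0.0236374
Denominator: 0.139954 + 0.0236374 = 0.163592
P(Component 1 | x) ≈ 0.8555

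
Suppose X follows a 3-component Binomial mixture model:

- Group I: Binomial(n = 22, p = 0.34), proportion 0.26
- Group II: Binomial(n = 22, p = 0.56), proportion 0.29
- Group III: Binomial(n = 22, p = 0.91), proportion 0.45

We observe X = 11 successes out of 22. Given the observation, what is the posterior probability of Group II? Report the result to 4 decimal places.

0.7573

Apply Bayes' rule: the posterior for each component is proportional to its prior times its likelihood at x.
Evaluate each component's likelihood at the observed value:
  L_I = C(22,11)·0.34^11·0.66^11 = 705432·7.01888e-06·0.010351 = 0.0512515
  L_II = C(22,11)·0.56^11·0.44^11 = 705432·0.00169851·0.000119668 = 0.143385
  L_III = C(22,11)·0.91^11·0.09^11 = 705432·0.354369·3.13811e-12 = 7.84473e-07
Weight by the priors:
  P(Z=I)·L_I = 0.26 × 0.0512515 = 0.0133254
  P(Z=II)·L_II = 0.29 × 0.143385 = 0.0415816
  P(Z=III)·L_III = 0.45 × 7.84473e-07 = 3.53013e-07
Marginal: 0.0133254 + 0.0415816 + 3.53013e-07 = 0.0549073
P(Group II | the observation) = 0.0415816 / 0.0549073 ≈ 0.7573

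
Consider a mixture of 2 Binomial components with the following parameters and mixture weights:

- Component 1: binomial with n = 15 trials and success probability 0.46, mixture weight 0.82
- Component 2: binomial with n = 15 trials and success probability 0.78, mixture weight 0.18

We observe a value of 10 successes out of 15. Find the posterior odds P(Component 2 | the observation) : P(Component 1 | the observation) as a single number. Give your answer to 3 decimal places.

The posterior odds equal the prior odds times the likelihood ratio: (π_i/π_j)·(f_i(x)/f_j(x)).
Binomial probabilities:
  p_1 = 0.0584928
  p_2 = 0.129007
Odds = (0.18/0.82) × (0.129007/0.0584928) = 0.219512 × 2.20553 ≈ 0.484

0.484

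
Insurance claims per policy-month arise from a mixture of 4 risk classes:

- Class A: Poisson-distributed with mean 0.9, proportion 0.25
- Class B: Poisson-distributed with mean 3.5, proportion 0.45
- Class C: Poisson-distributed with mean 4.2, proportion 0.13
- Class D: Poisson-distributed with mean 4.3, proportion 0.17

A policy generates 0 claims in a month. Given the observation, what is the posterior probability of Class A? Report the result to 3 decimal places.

P(component k | x) = w_k·f_k(x) / marginal(x), where marginal(x) = Σ_j w_j·f_j(x).
Poisson probabilities:
  p_A = e^(−0.9)·0.9^0/0! = 0.40657
  p_B = e^(−3.5)·3.5^0/0! = 0.0301974
  p_C = e^(−4.2)·4.2^0/0! = 0.0149956
  p_D = e^(−4.3)·4.3^0/0! = 0.0135686
Multiply by the mixture weights:
  w_A·p_A = 0.25 × 0.40657 = 0.101642
  w_B·p_B = 0.45 × 0.0301974 = 0.0135888
  w_C·p_C = 0.13 × 0.0149956 = 0.00194942
  w_D·p_D = 0.17 × 0.0135686 = 0.00230666
Sum: 0.101642 + 0.0135888 + 0.00194942 + 0.00230666 = 0.119487
Responsibility of Class A: 0.101642 / 0.119487 ≈ 0.851

0.851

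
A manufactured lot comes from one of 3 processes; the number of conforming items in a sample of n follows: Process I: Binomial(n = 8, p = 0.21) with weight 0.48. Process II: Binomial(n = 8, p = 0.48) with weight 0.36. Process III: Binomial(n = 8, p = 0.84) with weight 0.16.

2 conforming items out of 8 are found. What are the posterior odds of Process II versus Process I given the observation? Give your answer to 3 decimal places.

The posterior odds equal the prior odds times the likelihood ratio: (π_i/π_j)·(f_i(x)/f_j(x)).
Evaluate each component's likelihood at the observed value:
  f_I = C(8,2)·0.21^2·0.79^6 = 28·0.0441·0.243087 = 0.300164
  f_II = C(8,2)·0.48^2·0.52^6 = 28·0.2304·0.0197706 = 0.127544
  f_III = C(8,2)·0.84^2·0.16^6 = 28·0.7056·1.67772e-05 = 0.000331464
0.0459159 / 0.144079 ≈ 0.319

0.319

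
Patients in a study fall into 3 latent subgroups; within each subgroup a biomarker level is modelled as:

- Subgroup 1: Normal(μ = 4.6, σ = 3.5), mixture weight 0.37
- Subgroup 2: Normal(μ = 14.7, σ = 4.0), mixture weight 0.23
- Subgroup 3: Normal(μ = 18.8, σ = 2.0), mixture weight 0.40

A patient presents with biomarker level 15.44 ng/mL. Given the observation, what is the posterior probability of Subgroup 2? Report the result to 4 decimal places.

0.5324

Apply Bayes' rule: the posterior for each component is proportional to its prior times its likelihood at x.
Evaluate each component's likelihood at the observed value:
  L_1 = (1/(3.5·√(2π)))·exp(−(15.44−4.6)²/(2·3.5²)) = 0.113984·exp(-4.79615) = 0.000941677
  L_2 = (1/(4.0·√(2π)))·exp(−(15.44−14.7)²/(2·4.0²)) = 0.099736·exp(-0.01711) = 0.0980434
  L_3 = (1/(2.0·√(2π)))·exp(−(15.44−18.8)²/(2·2.0²)) = 0.199471·exp(-1.41120) = 0.0486411
Prior × likelihood for each component:
  P(Z=1)·L_1 = 0.37 × 0.000941677 = 0.00034842
  P(Z=2)·L_2 = 0.23 × 0.0980434 = 0.02255
  P(Z=3)·L_3 = 0.40 × 0.0486411 = 0.0194565
Marginal: 0.00034842 + 0.02255 + 0.0194565 = 0.0423548
So the posterior for Subgroup 2 is 0.02255 / 0.0423548 ≈ 0.5324.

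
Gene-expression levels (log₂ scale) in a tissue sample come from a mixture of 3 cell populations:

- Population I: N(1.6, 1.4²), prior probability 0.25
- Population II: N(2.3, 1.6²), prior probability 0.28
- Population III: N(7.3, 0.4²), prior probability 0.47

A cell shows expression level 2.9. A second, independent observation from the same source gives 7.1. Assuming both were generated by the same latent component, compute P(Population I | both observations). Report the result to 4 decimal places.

The responsibility of component k is π_k f_k(x) divided by Σ_j π_j f_j(x).
Since both observations come from the same component, the likelihood for component k is f_k(x₁)·f_k(x₂).
  p_I = [(1/(1.4·√(2π)))·exp(−(2.9−1.6)²/(2·1.4²)) = 0.284959·exp(-0.43112) = 0.18516] × [0.000126883] = 2.34936e-05
  p_II = [(1/(1.6·√(2π)))·exp(−(2.9−2.3)²/(2·1.6²)) = 0.249339·exp(-0.07031) = 0.232409] × [0.00276991] = 0.000643752
  p_III = [(1/(0.4·√(2π)))·exp(−(2.9−7.3)²/(2·0.4²)) = 0.997356·exp(-60.50000) = 5.29705e-27] × [0.880163] = 4.66227e-27
Multiply by the mixture weights:
  π_I·p_I = 0.25 × 2.34936e-05 = 5.87341e-06
  π_II·p_II = 0.28 × 0.000643752 = 0.000180251
  π_III·p_III = 0.47 × 4.66227e-27 = 2.19127e-27
Denominator: 5.87341e-06 + 0.000180251 + 2.19127e-27 = 0.000186124
Responsibility of Population I: 5.87341e-06 / 0.000186124 ≈ 0.0316

0.0316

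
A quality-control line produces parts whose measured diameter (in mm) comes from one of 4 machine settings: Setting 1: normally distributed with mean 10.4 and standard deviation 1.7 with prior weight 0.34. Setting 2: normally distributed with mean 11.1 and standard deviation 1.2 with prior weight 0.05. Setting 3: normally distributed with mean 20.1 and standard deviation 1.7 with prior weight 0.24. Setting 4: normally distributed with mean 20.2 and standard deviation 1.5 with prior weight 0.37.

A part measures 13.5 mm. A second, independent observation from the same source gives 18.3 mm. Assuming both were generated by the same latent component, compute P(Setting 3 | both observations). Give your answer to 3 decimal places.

0.867

Apply Bayes' rule: the posterior for each component is proportional to its prior times its likelihood at x.
Since both observations come from the same component, the likelihood for component k is f_k(x₁)·f_k(x₂).
  p_1 = [0.0445031] × [4.7988e-06] = 2.13561e-07
  p_2 = [0.0449925] × [5.06324e-09] = 2.27807e-10
  p_3 = [0.000125162] × [0.133973] = 1.67683e-05
  p_4 = [1.23734e-05] × [0.119239] = 1.47539e-06
Multiply by the mixture weights:
  π_1·p_1 = 0.34 × 2.13561e-07 = 7.26109e-08
  π_2·p_2 = 0.05 × 2.27807e-10 = 1.13904e-11
  π_3·p_3 = 0.24 × 1.67683e-05 = 4.0244e-06
  π_4·p_4 = 0.37 × 1.47539e-06 = 5.45896e-07
Evidence: 7.26109e-08 + 1.13904e-11 + 4.0244e-06 + 5.45896e-07 = 4.64291e-06
Responsibility of Setting 3: 4.0244e-06 / 4.64291e-06 ≈ 0.867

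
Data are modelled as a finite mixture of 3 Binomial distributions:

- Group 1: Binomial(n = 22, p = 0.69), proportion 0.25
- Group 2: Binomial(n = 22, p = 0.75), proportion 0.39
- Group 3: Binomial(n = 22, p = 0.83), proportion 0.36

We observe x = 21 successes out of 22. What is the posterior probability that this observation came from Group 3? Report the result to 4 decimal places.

0.8225

By Bayes' theorem, P(k | x) = π_k f_k(x) / Σ_j π_j f_j(x).
Binomial probabilities:
  p_1 = C(22,21)·0.69^21·0.31^1 = 22·0.000412887·0.31 = 0.00281589
  p_2 = C(22,21)·0.75^21·0.25^1 = 22·0.00237841·0.25 = 0.0130812
  p_3 = C(22,21)·0.83^21·0.17^1 = 22·0.019982·0.17 = 0.0747328
Prior × likelihood for each component:
  π_1·p_1 = 0.25 × 0.00281589 = 0.000703972
  π_2·p_2 = 0.39 × 0.0130812 = 0.00510169
  π_3·p_3 = 0.36 × 0.0747328 = 0.0269038
Marginal: 0.000703972 + 0.00510169 + 0.0269038 = 0.0327095
P(Group 3 | 21 successes out of 22) = 0.0269038 / 0.0327095 ≈ 0.8225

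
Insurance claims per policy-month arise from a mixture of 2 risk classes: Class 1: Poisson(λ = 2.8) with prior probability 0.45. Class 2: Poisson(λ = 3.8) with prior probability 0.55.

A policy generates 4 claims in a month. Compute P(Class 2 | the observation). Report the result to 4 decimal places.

Apply Bayes' rule: the posterior for each component is proportional to its prior times its likelihood at x.
Component likelihoods at x = 4 claims:
  f_1 = 0.155739
  f_2 = 0.194359
Weight by the priors:
  π_1·f_1 = 0.45 × 0.155739 = 0.0700824
  π_2·f_2 = 0.55 × 0.194359 = 0.106897
Evidence: 0.0700824 + 0.106897 = 0.17698
P(Class 2 | x) ≈ 0.6040

0.6040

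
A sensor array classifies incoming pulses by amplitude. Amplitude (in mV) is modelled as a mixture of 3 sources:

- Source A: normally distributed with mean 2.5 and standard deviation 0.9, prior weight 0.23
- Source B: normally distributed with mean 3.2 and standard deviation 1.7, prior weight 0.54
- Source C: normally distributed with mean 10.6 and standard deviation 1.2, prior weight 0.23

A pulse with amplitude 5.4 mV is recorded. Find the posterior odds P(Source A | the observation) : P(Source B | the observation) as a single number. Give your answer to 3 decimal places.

0.010

The posterior odds equal the prior odds times the likelihood ratio: (P(Z=i)/P(Z=j))·(f_i(x)/f_j(x)).
Evaluate each component's likelihood at the observed value:
  p_A = 0.00246655
  p_B = 0.101577
  p_C = 2.78091e-05
0.000567306 / 0.0548516 ≈ 0.010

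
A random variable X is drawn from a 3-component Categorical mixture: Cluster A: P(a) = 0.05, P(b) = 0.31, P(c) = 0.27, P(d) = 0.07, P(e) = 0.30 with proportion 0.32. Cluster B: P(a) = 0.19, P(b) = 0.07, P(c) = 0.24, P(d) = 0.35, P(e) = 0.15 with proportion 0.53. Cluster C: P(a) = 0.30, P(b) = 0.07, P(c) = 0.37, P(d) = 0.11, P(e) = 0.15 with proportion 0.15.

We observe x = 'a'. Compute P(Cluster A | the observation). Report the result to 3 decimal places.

0.099

Apply Bayes' rule: the posterior for each component is proportional to its prior times its likelihood at x.
Evaluate each component's likelihood at the observed value:
  f_A = 0.05
  f_B = 0.19
  f_C = 0.3
Weight by the priors:
  π_A·f_A = 0.32 × 0.05 = 0.016
  π_B·f_B = 0.53 × 0.19 = 0.1007
  π_C·f_C = 0.15 × 0.3 = 0.045
Marginal: 0.016 + 0.1007 + 0.045 = 0.1617
Responsibility of Cluster A: 0.016 / 0.1617 ≈ 0.099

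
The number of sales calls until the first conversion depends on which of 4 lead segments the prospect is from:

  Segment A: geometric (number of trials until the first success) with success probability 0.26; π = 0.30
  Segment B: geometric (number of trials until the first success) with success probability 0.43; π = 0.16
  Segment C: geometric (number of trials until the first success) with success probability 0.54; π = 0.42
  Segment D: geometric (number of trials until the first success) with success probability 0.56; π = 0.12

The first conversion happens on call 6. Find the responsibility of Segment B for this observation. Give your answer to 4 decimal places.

0.1520

Posterior ∝ prior × likelihood, so P(k | x) ∝ π_k f_k(x); normalise over all components.
Evaluate each component's likelihood at the observed value:
  L_A = 0.0576942
  L_B = 0.0258728
  L_C = 0.011122
  L_D = 0.00923531
Prior × likelihood for each component:
  π_A·L_A = 0.30 × 0.0576942 = 0.0173083
  π_B·L_B = 0.16 × 0.0258728 = 0.00413964
  π_C·L_C = 0.42 × 0.011122 = 0.00467124
  π_D·L_D = 0.12 × 0.00923531 = 0.00110824
Sum: 0.0173083 + 0.00413964 + 0.00467124 + 0.00110824 = 0.0272274
So the posterior for Segment B is 0.00413964 / 0.0272274 ≈ 0.1520.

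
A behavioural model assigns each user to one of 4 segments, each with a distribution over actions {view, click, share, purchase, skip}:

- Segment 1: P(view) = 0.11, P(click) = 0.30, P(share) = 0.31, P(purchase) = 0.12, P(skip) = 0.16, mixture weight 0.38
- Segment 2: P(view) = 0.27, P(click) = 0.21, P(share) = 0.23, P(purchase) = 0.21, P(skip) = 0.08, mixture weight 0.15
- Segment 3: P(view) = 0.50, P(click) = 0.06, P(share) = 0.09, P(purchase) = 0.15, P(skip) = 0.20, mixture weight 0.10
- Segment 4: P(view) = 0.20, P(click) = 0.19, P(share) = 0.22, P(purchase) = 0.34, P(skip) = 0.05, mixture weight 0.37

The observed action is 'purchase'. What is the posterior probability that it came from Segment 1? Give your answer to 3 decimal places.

P(component k | x) = w_k·f_k(x) / marginal(x), where marginal(x) = Σ_j w_j·f_j(x).
Component likelihoods at x = 'purchase':
  f_1 = 0.12
  f_2 = 0.21
  f_3 = 0.15
  f_4 = 0.34
Prior × likelihood for each component:
  w_1·f_1 = 0.38 × 0.12 = 0.0456
  w_2·f_2 = 0.15 × 0.21 = 0.0315
  w_3·f_3 = 0.10 × 0.15 = 0.015
  w_4·f_4 = 0.37 × 0.34 = 0.1258
Marginal: 0.0456 + 0.0315 + 0.015 + 0.1258 = 0.2179
P(Segment 1 | the observation) ≈ 0.209

0.209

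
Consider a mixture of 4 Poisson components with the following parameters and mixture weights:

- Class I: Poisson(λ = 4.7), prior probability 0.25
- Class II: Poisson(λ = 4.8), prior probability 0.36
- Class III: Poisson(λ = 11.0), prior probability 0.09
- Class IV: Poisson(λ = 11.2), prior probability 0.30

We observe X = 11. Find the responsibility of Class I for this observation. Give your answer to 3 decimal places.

0.028

The responsibility of component k is P(Z=k) f_k(x) divided by Σ_j P(Z=j) f_j(x).
Component likelihoods at x = 11:
  p_I = 0.00563296
  p_II = 0.00642517
  p_III = 0.119378
  p_IV = 0.119164
Unnormalised posteriors:
  P(Z=I)·p_I = 0.25 × 0.00563296 = 0.00140824
  P(Z=II)·p_II = 0.36 × 0.00642517 = 0.00231306
  P(Z=III)·p_III = 0.09 × 0.119378 = 0.010744
  P(Z=IV)·p_IV = 0.30 × 0.119164 = 0.0357491
Sum: 0.00140824 + 0.00231306 + 0.010744 + 0.0357491 = 0.0502145
Responsibility of Class I: 0.00140824 / 0.0502145 ≈ 0.028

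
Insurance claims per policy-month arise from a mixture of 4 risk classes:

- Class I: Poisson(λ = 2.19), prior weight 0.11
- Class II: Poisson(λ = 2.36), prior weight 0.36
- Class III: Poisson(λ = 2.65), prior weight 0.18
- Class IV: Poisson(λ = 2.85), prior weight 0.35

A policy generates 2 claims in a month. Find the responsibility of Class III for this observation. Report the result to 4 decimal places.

Posterior ∝ prior × likelihood, so P(k | x) ∝ P(Z=k) f_k(x); normalise over all components.
Poisson probabilities:
  p_I = e^(−2.19)·2.19^2/2! = 0.268382
  p_II = e^(−2.36)·2.36^2/2! = 0.262941
  p_III = e^(−2.65)·2.65^2/2! = 0.248074
  p_IV = e^(−2.85)·2.85^2/2! = 0.23492
Multiply by the mixture weights:
  P(Z=I)·p_I = 0.11 × 0.268382 = 0.029522
  P(Z=II)·p_II = 0.36 × 0.262941 = 0.0946589
  P(Z=III)·p_III = 0.18 × 0.248074 = 0.0446533
  P(Z=IV)·p_IV = 0.35 × 0.23492 = 0.0822221
Denominator: 0.029522 + 0.0946589 + 0.0446533 + 0.0822221 = 0.251056
P(Class III | x) ≈ 0.1779

0.1779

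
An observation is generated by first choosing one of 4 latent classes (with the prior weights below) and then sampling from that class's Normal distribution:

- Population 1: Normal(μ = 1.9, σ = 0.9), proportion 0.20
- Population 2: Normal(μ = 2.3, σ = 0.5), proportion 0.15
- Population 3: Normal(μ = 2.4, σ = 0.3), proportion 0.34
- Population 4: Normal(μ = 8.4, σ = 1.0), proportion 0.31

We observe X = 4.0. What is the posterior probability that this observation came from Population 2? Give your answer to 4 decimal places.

By Bayes' theorem, P(k | x) = π_k f_k(x) / Σ_j π_j f_j(x).
Evaluate each component's likelihood at the observed value:
  L_1 = (1/(0.9·√(2π)))·exp(−(4.0−1.9)²/(2·0.9²)) = 0.443269·exp(-2.72222) = 0.0291354
  L_2 = (1/(0.5·√(2π)))·exp(−(4.0−2.3)²/(2·0.5²)) = 0.797885·exp(-5.78000) = 0.00246444
  L_3 = (1/(0.3·√(2π)))·exp(−(4.0−2.4)²/(2·0.3²)) = 1.329808·exp(-14.22222) = 8.85434e-07
  L_4 = (1/(1.0·√(2π)))·exp(−(4.0−8.4)²/(2·1.0²)) = 0.398942·exp(-9.68000) = 2.49425e-05
Multiply by the mixture weights:
  π_1·L_1 = 0.20 × 0.0291354 = 0.00582709
  π_2·L_2 = 0.15 × 0.00246444 = 0.000369666
  π_3·L_3 = 0.34 × 8.85434e-07 = 3.01048e-07
  π_4·L_4 = 0.31 × 2.49425e-05 = 7.73217e-06
Denominator: 0.00582709 + 0.000369666 + 3.01048e-07 + 7.73217e-06 = 0.00620479
P(Population 2 | the observation) = 0.000369666 / 0.00620479 ≈ 0.0596

0.0596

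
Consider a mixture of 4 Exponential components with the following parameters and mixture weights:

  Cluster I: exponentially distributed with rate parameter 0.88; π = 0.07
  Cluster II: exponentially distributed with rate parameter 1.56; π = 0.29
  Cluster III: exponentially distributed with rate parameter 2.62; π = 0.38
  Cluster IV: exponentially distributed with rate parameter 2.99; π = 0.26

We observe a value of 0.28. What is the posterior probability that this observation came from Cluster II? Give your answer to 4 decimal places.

Posterior ∝ prior × likelihood, so P(k | x) ∝ π_k f_k(x); normalise over all components.
Exponential densities:
  L_I = 0.687816
  L_II = 1.00792
  L_III = 1.25806
  L_IV = 1.29443
Multiply by the mixture weights:
  π_I·L_I = 0.07 × 0.687816 = 0.0481471
  π_II·L_II = 0.29 × 1.00792 = 0.292296
  π_III·L_III = 0.38 × 1.25806 = 0.478064
  π_IV·L_IV = 0.26 × 1.29443 = 0.336553
Marginal: 0.0481471 + 0.292296 + 0.478064 + 0.336553 = 1.15506
P(Cluster II | data) ≈ 0.2531

0.2531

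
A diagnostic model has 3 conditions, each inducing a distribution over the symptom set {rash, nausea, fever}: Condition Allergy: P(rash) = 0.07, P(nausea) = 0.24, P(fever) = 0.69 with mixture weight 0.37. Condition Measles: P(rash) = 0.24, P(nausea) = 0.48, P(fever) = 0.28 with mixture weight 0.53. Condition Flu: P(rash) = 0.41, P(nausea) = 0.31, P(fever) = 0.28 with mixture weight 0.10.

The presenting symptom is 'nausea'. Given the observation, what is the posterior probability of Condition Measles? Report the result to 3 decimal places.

0.680

Posterior ∝ prior × likelihood, so P(k | x) ∝ π_k f_k(x); normalise over all components.
Categorical probabilities:
  f_Allergy = 0.24
  f_Measles = 0.48
  f_Flu = 0.31
Unnormalised posteriors:
  π_Allergy·f_Allergy = 0.37 × 0.24 = 0.0888
  π_Measles·f_Measles = 0.53 × 0.48 = 0.2544
  π_Flu·f_Flu = 0.10 × 0.31 = 0.031
Marginal: 0.0888 + 0.2544 + 0.031 = 0.3742
So the posterior for Condition Measles is 0.2544 / 0.3742 ≈ 0.680.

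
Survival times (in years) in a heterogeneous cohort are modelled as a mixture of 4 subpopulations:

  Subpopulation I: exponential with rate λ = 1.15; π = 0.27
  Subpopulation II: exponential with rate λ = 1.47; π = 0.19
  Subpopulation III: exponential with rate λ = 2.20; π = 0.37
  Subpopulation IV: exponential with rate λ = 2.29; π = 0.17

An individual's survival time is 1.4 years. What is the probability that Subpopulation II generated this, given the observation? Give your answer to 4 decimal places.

0.2363

P(component k | x) = π_k·f_k(x) / marginal(x), where marginal(x) = Σ_j π_j·f_j(x).
Exponential densities:
  f_I = 0.229871
  f_II = 0.187732
  f_III = 0.10111
  f_IV = 0.0927871
Multiply by the mixture weights:
  π_I·f_I = 0.27 × 0.229871 = 0.0620651
  π_II·f_II = 0.19 × 0.187732 = 0.0356692
  π_III·f_III = 0.37 × 0.10111 = 0.0374108
  π_IV·f_IV = 0.17 × 0.0927871 = 0.0157738
Evidence: 0.0620651 + 0.0356692 + 0.0374108 + 0.0157738 = 0.150919
So the posterior for Subpopulation II is 0.0356692 / 0.150919 ≈ 0.2363.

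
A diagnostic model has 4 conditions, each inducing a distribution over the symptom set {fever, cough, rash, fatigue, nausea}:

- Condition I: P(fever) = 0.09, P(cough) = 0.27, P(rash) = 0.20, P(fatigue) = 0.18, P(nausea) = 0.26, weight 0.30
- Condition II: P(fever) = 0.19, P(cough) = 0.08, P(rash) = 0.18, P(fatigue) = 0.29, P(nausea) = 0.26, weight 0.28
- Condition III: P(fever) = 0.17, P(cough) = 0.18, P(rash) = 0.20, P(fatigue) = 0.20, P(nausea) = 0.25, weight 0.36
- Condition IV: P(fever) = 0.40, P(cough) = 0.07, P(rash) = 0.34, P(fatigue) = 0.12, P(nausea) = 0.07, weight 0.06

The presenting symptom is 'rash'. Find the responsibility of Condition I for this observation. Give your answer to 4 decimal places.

P(component k | x) = π_k·f_k(x) / marginal(x), where marginal(x) = Σ_j π_j·f_j(x).
Categorical probabilities:
  L_I = P(rash | comp) = 0.20
  L_II = P(rash | comp) = 0.18
  L_III = P(rash | comp) = 0.20
  L_IV = P(rash | comp) = 0.34
Prior × likelihood for each component:
  π_I·L_I = 0.30 × 0.2 = 0.06
  π_II·L_II = 0.28 × 0.18 = 0.0504
  π_III·L_III = 0.36 × 0.2 = 0.072
  π_IV·L_IV = 0.06 × 0.34 = 0.0204
Denominator: 0.06 + 0.0504 + 0.072 + 0.0204 = 0.2028
Responsibility of Condition I: 0.06 / 0.2028 ≈ 0.2959

0.2959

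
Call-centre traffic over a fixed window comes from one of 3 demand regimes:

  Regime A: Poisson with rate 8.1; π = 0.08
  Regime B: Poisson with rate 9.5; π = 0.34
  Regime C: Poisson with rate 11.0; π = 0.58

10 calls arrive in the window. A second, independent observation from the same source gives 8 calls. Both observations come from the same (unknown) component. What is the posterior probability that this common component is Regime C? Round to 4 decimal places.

Apply Bayes' rule: the posterior for each component is proportional to its prior times its likelihood at x.
Since both observations come from the same component, the likelihood for component k is f_k(x₁)·f_k(x₂).
  p_A = [0.101696] × [0.1395] = 0.0141865
  p_B = [0.123502] × [0.12316] = 0.0152106
  p_C = [0.119378] × [0.0887936] = 0.0106
Weight by the priors:
  P(Z=A)·p_A = 0.08 × 0.0141865 = 0.00113492
  P(Z=B)·p_B = 0.34 × 0.0152106 = 0.0051716
  P(Z=C)·p_C = 0.58 × 0.0106 = 0.006148
Sum: 0.00113492 + 0.0051716 + 0.006148 = 0.0124545
P(Regime C | x₁, x₂) = 0.006148 / 0.0124545 ≈ 0.4936

0.4936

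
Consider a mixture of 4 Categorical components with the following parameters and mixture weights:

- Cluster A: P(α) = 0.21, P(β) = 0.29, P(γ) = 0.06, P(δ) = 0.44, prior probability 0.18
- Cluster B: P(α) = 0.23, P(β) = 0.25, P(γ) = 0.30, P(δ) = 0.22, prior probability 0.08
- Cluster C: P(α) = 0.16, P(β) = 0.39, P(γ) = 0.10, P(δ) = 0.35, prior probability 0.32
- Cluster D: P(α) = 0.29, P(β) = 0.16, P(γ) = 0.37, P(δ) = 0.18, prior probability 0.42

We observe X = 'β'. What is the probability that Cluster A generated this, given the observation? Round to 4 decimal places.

0.1976

P(component k | x) = π_k·f_k(x) / marginal(x), where marginal(x) = Σ_j π_j·f_j(x).
Categorical probabilities:
  f_A = 0.29
  f_B = 0.25
  f_C = 0.39
  f_D = 0.16
Prior × likelihood for each component:
  π_A·f_A = 0.18 × 0.29 = 0.0522
  π_B·f_B = 0.08 × 0.25 = 0.02
  π_C·f_C = 0.32 × 0.39 = 0.1248
  π_D·f_D = 0.42 × 0.16 = 0.0672
Sum: 0.0522 + 0.02 + 0.1248 + 0.0672 = 0.2642
Responsibility of Cluster A: 0.0522 / 0.2642 ≈ 0.1976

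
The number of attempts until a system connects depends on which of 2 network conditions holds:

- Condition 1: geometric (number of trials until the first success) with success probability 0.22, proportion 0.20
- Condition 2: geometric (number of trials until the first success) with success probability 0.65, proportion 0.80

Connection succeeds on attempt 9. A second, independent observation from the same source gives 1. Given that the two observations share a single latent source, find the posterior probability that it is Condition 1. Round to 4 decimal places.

0.9457

Posterior ∝ prior × likelihood, so P(k | x) ∝ π_k f_k(x); normalise over all components.
Since both observations come from the same component, the likelihood for component k is f_k(x₁)·f_k(x₂).
  L_1 = [0.22·(1−0.22)^8 = 0.22·0.137011 = 0.0301425] × [0.22] = 0.00663135
  L_2 = [0.65·(1−0.65)^8 = 0.65·0.000225188 = 0.000146372] × [0.65] = 9.51417e-05
Weight by the priors:
  π_1·L_1 = 0.20 × 0.00663135 = 0.00132627
  π_2·L_2 = 0.80 × 9.51417e-05 = 7.61134e-05
Normaliser: 0.00132627 + 7.61134e-05 = 0.00140238
P(Condition 1 | x) ≈ 0.9457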